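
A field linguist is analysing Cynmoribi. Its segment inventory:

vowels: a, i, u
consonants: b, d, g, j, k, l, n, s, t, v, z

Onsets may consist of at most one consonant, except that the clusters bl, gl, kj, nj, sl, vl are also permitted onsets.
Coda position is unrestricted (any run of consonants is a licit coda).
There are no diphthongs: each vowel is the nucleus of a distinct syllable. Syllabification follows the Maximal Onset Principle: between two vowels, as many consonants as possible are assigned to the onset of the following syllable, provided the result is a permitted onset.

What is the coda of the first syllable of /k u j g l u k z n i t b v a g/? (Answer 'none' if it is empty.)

j

The vowels are u, u, i, a — 4 nuclei, so 4 syllables.
/u…u/ gap (V1→V2): /jgl/ — longest licit onset from the right is /gl/, leaving /j/ as coda.
/u…i/ gap (V2→V3): /kzn/ splits as /kz/ + /n/ (/n/ is the longest suffix that is a licit onset).
/i…a/ gap (V3→V4): /tbv/; trying suffixes from longest down, /v/ is the first permitted one, so coda /tb/ | onset /v/.
Result: kuj.glukz.nitb.vag.
Syllable 1 is /kuj/: onset /k/, nucleus /u/, coda /j/.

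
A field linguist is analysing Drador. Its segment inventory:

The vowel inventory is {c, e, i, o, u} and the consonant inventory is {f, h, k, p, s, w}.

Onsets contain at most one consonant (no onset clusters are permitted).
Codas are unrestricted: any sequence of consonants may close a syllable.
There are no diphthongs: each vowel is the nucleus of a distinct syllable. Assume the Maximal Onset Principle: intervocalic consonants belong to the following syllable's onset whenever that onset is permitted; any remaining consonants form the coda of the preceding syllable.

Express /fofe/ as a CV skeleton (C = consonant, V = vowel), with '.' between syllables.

Nuclei (vowels): o, e → 2 syllables.
σ1/σ2 boundary: /f/ → onset of the next syllable (single consonants are always licit onsets).
Result: fo.fe.
Mapping each syllable to C/V: /fo/ → CV, /fe/ → CV.

CV.CV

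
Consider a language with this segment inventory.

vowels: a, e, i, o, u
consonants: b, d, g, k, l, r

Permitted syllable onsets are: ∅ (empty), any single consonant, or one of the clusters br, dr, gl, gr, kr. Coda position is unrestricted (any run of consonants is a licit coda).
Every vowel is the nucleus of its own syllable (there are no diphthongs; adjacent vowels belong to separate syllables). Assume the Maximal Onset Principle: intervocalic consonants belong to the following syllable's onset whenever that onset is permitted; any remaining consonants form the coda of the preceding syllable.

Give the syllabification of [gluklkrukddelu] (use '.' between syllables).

glukl.krukd.de.lu

Vowels present: u, u, e, u; each is a nucleus, giving 4 syllables.
/u…u/ gap (V1→V2): /klkr/; trying suffixes from longest down, /kr/ is the first permitted one, so coda /kl/ | onset /kr/.
/u…e/ gap (V2→V3): /kdd/ — longest licit onset from the right is /d/, leaving /kd/ as coda.
/e…u/ gap (V3→V4): /l/ is a single consonant, so it becomes the next onset.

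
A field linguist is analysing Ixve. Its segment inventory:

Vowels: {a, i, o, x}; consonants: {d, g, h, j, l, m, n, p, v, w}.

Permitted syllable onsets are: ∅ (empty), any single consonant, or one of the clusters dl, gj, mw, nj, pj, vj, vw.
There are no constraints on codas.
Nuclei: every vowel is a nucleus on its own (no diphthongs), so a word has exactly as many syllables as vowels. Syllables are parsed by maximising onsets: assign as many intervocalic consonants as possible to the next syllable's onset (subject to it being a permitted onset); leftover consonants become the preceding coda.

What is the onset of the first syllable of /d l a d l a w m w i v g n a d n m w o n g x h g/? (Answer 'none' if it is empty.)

dl

The vowels are a, a, i, a, o, x — 6 nuclei, so 6 syllables.
Between /a/ (V1) and /a/ (V2): /dl/ is a licit onset in full, so it all attaches to the next syllable.
Between /a/ (V2) and /i/ (V3): /wmw/ splits as /w/ + /mw/ (/mw/ is the longest suffix that is a licit onset).
Between /i/ (V3) and /a/ (V4): cluster /vgn/ — the longest permitted-onset suffix is /n/; onset = /n/, preceding coda = /vg/.
Between /a/ (V4) and /o/ (V5): cluster /dnmw/ — the longest permitted-onset suffix is /mw/; onset = /mw/, preceding coda = /dn/.
Between /o/ (V5) and /x/ (V6): /ng/ splits as /n/ + /g/ (/g/ is the longest suffix that is a licit onset).
Putting it together: dla.dlaw.mwivg.nadn.mwon.gxhg.
Syllable 1 is /dla/: onset /dl/, nucleus /a/, coda ∅.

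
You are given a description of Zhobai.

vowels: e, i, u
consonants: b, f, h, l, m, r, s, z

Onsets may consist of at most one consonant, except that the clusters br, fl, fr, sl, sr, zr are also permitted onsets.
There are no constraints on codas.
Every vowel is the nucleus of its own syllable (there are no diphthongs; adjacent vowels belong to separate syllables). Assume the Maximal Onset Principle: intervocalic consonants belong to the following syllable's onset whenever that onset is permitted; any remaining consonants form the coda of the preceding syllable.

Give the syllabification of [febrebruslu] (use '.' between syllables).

fe.bre.bru.slu

Nuclei (vowels): e, e, u, u → 4 syllables.
Between /e/ (V1) and /e/ (V2): /br/ — entire cluster is a permitted onset → onset /br/, coda ∅.
Between /e/ (V2) and /u/ (V3): /br/ — entire cluster is a permitted onset → onset /br/, coda ∅.
Between /u/ (V3) and /u/ (V4): /sl/ — entire cluster is a permitted onset → onset /sl/, coda ∅.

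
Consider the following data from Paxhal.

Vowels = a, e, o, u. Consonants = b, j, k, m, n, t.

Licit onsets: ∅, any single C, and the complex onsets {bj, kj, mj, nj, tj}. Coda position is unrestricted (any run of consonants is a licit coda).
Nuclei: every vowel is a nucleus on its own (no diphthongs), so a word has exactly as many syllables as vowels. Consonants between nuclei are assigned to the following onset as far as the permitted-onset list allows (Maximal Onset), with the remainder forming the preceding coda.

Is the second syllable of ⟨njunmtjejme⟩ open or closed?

The vowels are u, e, e — 3 nuclei, so 3 syllables.
Between /u/ (V1) and /e/ (V2): /nmtj/; trying suffixes from longest down, /tj/ is the first permitted one, so coda /nm/ | onset /tj/.
Between /e/ (V2) and /e/ (V3): cluster /jm/ — the longest permitted-onset suffix is /m/; onset = /m/, preceding coda = /j/.
Putting it together: njunm.tjej.me.
Syllable 2 is /tjej/ with coda /j/, so it is closed.

closed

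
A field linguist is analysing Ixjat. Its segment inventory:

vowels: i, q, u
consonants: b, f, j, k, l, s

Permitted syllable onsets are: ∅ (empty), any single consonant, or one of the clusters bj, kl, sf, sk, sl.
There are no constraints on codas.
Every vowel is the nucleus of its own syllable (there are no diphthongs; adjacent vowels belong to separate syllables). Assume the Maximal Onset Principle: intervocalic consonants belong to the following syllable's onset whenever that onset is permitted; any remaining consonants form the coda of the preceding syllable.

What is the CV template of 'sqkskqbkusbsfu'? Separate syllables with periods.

Vowels present: q, q, u, u; each is a nucleus, giving 4 syllables.
/q…q/ gap (V1→V2): /ksk/ splits as /k/ + /sk/ (/sk/ is the longest suffix that is a licit onset).
/q…u/ gap (V2→V3): /bk/; trying suffixes from longest down, /k/ is the first permitted one, so coda /b/ | onset /k/.
/u…u/ gap (V3→V4): /sbsf/; trying suffixes from longest down, /sf/ is the first permitted one, so coda /sb/ | onset /sf/.
Putting it together: sqk.skqb.kusb.sfu.
Mapping each syllable to C/V: /sqk/ → CVC, /skqb/ → CCVC, /kusb/ → CVCC, /sfu/ → CCV.

CVC.CCVC.CVCC.CCV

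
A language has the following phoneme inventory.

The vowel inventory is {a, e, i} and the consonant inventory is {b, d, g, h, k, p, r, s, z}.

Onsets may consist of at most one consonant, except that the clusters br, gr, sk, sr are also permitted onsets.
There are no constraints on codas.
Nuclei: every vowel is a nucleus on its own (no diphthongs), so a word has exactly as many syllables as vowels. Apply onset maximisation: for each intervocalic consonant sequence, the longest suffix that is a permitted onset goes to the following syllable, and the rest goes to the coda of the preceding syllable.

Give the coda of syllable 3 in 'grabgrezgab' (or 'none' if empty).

Nuclei (vowels): a, e, a → 3 syllables.
σ1/σ2 boundary: /bgr/; trying suffixes from longest down, /gr/ is the first permitted one, so coda /b/ | onset /gr/.
σ2/σ3 boundary: /zg/ — longest licit onset from the right is /g/, leaving /z/ as coda.
Syllabification: grab.grez.gab.
Syllable 3 is /gab/: onset /g/, nucleus /a/, coda /b/.

b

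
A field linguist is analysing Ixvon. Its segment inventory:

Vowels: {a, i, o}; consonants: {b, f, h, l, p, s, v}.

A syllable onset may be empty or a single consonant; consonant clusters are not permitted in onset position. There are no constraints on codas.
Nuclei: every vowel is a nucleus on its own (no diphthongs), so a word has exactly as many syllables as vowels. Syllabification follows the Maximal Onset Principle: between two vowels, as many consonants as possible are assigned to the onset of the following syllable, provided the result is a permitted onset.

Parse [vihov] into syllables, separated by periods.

Vowels present: i, o; each is a nucleus, giving 2 syllables.
V1 /i/ – V2 /o/: /h/ → onset of the next syllable (single consonants are always licit onsets).

vi.hov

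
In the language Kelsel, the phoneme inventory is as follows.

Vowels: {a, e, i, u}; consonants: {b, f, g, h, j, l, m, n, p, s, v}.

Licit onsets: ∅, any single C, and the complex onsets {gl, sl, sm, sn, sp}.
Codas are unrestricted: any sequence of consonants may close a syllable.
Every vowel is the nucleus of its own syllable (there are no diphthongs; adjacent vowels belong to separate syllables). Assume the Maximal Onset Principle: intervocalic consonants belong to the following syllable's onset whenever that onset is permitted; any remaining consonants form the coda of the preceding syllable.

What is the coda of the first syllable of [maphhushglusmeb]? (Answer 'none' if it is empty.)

ph

Vowels present: a, u, u, e; each is a nucleus, giving 4 syllables.
Between /a/ (V1) and /u/ (V2): /phh/ — longest licit onset from the right is /h/, leaving /ph/ as coda.
Between /u/ (V2) and /u/ (V3): /shgl/ — longest licit onset from the right is /gl/, leaving /sh/ as coda.
Between /u/ (V3) and /e/ (V4): /sm/ — entire cluster is a permitted onset → onset /sm/, coda ∅.
Syllabification: maph.hush.glu.smeb.
Syllable 1 is /maph/: onset /m/, nucleus /a/, coda /ph/.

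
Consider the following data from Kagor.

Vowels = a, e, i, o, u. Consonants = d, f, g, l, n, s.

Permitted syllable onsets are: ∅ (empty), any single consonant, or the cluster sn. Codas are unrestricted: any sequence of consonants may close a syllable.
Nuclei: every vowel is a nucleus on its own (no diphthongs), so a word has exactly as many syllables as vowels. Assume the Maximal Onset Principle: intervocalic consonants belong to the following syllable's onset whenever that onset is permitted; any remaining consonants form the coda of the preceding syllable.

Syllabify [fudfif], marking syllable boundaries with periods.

fud.fif

The vowels are u, i — 2 nuclei, so 2 syllables.
/u…i/ gap (V1→V2): /df/; trying suffixes from longest down, /f/ is the first permitted one, so coda /d/ | onset /f/.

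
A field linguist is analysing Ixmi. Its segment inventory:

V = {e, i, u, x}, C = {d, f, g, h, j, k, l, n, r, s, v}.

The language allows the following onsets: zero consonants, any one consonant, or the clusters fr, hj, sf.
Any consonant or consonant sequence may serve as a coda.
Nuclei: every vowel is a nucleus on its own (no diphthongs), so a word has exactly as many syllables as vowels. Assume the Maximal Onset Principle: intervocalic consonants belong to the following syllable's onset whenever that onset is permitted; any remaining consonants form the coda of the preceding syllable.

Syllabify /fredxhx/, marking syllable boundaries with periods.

The vowels are e, x, x — 3 nuclei, so 3 syllables.
V1 /e/ – V2 /x/: just /d/ — single C goes to the following onset.
V2 /x/ – V3 /x/: /h/ is a single consonant, so it becomes the next onset.

fre.dx.hx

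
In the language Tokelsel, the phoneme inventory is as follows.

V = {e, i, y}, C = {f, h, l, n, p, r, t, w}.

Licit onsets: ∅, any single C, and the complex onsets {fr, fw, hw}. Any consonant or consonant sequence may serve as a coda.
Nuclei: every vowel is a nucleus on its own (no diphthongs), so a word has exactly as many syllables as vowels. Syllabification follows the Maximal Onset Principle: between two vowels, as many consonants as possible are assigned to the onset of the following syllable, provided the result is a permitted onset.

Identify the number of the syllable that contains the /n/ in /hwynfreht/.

1

Nuclei (vowels): y, e → 2 syllables.
Between /y/ (V1) and /e/ (V2): /nfr/ splits as /n/ + /fr/ (/fr/ is the longest suffix that is a licit onset).
Syllabification: hwyn.freht.
The /n/ is in the coda of syllable 1 (/hwyn/).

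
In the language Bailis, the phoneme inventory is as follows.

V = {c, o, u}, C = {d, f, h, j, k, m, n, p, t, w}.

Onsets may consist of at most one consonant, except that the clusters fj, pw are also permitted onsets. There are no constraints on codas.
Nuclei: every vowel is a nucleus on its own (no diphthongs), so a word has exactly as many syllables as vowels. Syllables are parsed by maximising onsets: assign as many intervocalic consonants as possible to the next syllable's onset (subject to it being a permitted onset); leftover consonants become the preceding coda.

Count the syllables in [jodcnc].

Vowels present: o, c, c; each is a nucleus, giving 3 syllables.

3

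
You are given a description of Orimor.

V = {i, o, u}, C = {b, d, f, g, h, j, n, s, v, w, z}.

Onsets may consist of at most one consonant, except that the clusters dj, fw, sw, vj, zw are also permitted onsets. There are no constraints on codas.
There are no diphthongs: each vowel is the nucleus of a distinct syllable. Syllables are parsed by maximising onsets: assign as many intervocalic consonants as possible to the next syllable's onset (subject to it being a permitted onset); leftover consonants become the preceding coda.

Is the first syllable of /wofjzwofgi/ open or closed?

Vowels present: o, o, i; each is a nucleus, giving 3 syllables.
V1 /o/ – V2 /o/: cluster /fjzw/ — the longest permitted-onset suffix is /zw/; onset = /zw/, preceding coda = /fj/.
V2 /o/ – V3 /i/: /fg/ — longest licit onset from the right is /g/, leaving /f/ as coda.
So the parse is wofj.zwof.gi.
Syllable 1 is /wofj/ with coda /fj/, so it is closed.

closed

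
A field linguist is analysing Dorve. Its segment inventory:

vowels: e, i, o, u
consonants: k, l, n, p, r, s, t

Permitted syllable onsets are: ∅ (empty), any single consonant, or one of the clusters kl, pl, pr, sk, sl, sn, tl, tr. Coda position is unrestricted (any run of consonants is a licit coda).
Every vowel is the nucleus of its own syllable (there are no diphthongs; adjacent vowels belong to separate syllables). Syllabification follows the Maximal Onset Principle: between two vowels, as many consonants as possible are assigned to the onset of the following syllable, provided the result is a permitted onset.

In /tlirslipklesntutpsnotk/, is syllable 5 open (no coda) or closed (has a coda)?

closed

The vowels are i, i, e, u, o — 5 nuclei, so 5 syllables.
σ1/σ2 boundary: cluster /rsl/ — the longest permitted-onset suffix is /sl/; onset = /sl/, preceding coda = /r/.
σ2/σ3 boundary: /pkl/ — longest licit onset from the right is /kl/, leaving /p/ as coda.
σ3/σ4 boundary: cluster /snt/ — the longest permitted-onset suffix is /t/; onset = /t/, preceding coda = /sn/.
σ4/σ5 boundary: /tpsn/; trying suffixes from longest down, /sn/ is the first permitted one, so coda /tp/ | onset /sn/.
Result: tlir.slip.klesn.tutp.snotk.
Syllable 5 is /snotk/ with coda /tk/, so it is closed.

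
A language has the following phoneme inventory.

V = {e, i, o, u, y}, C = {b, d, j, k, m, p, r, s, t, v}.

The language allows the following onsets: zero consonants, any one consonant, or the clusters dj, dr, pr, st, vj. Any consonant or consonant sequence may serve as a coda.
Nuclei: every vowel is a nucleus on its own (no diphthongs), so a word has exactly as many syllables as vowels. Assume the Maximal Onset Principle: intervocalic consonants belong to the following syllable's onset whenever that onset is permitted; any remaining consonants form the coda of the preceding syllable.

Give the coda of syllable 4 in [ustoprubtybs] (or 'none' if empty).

Vowels present: u, o, u, y; each is a nucleus, giving 4 syllables.
σ1/σ2 boundary: /st/ — entire cluster is a permitted onset → onset /st/, coda ∅.
σ2/σ3 boundary: cluster /pr/ — /pr/ is itself a permitted onset, so the whole cluster goes right; preceding coda = ∅.
σ3/σ4 boundary: /bt/ splits as /b/ + /t/ (/t/ is the longest suffix that is a licit onset).
So the parse is u.sto.prub.tybs.
Syllable 4 is /tybs/: onset /t/, nucleus /y/, coda /bs/.

bs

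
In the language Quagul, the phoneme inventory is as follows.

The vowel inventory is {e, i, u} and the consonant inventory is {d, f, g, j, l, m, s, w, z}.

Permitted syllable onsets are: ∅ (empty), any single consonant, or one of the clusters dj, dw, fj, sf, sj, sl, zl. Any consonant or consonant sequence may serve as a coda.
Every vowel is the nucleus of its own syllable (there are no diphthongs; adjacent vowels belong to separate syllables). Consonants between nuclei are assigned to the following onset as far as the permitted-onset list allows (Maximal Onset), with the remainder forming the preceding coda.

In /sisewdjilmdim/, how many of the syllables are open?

1

Vowels present: i, e, i, i; each is a nucleus, giving 4 syllables.
V1 /i/ – V2 /e/: just /s/ — single C goes to the following onset.
V2 /e/ – V3 /i/: /wdj/ — longest licit onset from the right is /dj/, leaving /w/ as coda.
V3 /i/ – V4 /i/: /lmd/ splits as /lm/ + /d/ (/d/ is the longest suffix that is a licit onset).
Syllabification: si.sew.djilm.dim.
Classifying each syllable: /si/ (open), /sew/ (closed), /djilm/ (closed), /dim/ (closed).
Open syllables: 1.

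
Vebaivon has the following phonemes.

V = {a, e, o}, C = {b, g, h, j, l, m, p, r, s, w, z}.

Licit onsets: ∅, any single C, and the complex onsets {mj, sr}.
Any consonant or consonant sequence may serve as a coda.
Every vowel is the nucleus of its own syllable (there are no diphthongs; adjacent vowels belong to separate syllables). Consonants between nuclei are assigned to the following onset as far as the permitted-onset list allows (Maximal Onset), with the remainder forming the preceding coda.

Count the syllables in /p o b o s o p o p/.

4

The vowels are o, o, o, o — 4 nuclei, so 4 syllables.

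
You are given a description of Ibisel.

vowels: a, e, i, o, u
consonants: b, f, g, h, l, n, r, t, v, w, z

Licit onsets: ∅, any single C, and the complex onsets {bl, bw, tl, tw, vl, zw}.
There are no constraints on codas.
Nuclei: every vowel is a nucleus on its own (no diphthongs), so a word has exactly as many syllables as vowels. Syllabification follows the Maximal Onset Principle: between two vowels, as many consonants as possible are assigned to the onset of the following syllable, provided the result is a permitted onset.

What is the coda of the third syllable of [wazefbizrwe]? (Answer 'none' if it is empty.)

zr

Nuclei (vowels): a, e, i, e → 4 syllables.
σ1/σ2 boundary: /z/ → onset of the next syllable (single consonants are always licit onsets).
σ2/σ3 boundary: cluster /fb/ — the longest permitted-onset suffix is /b/; onset = /b/, preceding coda = /f/.
σ3/σ4 boundary: /zrw/; trying suffixes from longest down, /w/ is the first permitted one, so coda /zr/ | onset /w/.
So the parse is wa.zef.bizr.we.
Syllable 3 is /bizr/: onset /b/, nucleus /i/, coda /zr/.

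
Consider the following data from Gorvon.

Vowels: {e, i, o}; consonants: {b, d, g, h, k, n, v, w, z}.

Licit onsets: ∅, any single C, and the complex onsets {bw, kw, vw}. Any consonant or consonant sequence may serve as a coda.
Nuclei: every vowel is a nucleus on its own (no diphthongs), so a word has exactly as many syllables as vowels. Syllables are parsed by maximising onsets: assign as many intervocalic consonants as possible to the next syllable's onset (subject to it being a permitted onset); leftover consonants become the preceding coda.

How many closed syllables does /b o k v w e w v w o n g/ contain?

3

Nuclei (vowels): o, e, o → 3 syllables.
V1 /o/ – V2 /e/: /kvw/; trying suffixes from longest down, /vw/ is the first permitted one, so coda /k/ | onset /vw/.
V2 /e/ – V3 /o/: /wvw/ splits as /w/ + /vw/ (/vw/ is the longest suffix that is a licit onset).
Syllabification: bok.vwew.vwong.
Classifying each syllable: /bok/ (closed), /vwew/ (closed), /vwong/ (closed).
Closed syllables: 3.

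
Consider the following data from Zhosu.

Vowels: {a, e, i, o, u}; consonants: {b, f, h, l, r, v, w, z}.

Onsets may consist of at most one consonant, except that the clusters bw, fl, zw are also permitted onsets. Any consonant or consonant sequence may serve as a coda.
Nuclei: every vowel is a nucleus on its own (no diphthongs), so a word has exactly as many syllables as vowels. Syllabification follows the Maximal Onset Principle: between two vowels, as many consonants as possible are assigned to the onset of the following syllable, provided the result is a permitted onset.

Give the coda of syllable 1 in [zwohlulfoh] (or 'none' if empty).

Vowels present: o, u, o; each is a nucleus, giving 3 syllables.
/o…u/ gap (V1→V2): /hl/ splits as /h/ + /l/ (/l/ is the longest suffix that is a licit onset).
/u…o/ gap (V2→V3): /lf/; trying suffixes from longest down, /f/ is the first permitted one, so coda /l/ | onset /f/.
Syllabification: zwoh.lul.foh.
Syllable 1 is /zwoh/: onset /zw/, nucleus /o/, coda /h/.

h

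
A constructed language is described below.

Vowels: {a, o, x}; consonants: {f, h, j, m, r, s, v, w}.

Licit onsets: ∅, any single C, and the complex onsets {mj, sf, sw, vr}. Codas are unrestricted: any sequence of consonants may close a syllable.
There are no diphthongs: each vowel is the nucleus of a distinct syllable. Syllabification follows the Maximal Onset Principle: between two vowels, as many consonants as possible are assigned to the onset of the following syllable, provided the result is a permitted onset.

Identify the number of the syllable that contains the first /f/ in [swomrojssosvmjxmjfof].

5

Vowels present: o, o, o, x, o; each is a nucleus, giving 5 syllables.
V1 /o/ – V2 /o/: /mr/ — longest licit onset from the right is /r/, leaving /m/ as coda.
V2 /o/ – V3 /o/: /jss/ splits as /js/ + /s/ (/s/ is the longest suffix that is a licit onset).
V3 /o/ – V4 /x/: /svmj/ — longest licit onset from the right is /mj/, leaving /sv/ as coda.
V4 /x/ – V5 /o/: /mjf/ — longest licit onset from the right is /f/, leaving /mj/ as coda.
So the parse is swom.rojs.sosv.mjxmj.fof.
The first /f/ is in the onset of syllable 5 (/fof/).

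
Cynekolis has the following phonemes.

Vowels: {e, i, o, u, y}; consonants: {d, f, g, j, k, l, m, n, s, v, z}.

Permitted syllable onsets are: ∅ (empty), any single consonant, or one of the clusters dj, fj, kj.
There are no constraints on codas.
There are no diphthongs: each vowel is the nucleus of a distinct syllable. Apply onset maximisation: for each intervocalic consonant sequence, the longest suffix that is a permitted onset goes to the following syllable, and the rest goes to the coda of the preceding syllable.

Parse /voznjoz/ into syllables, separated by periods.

vozn.joz

Vowels present: o, o; each is a nucleus, giving 2 syllables.
Between /o/ (V1) and /o/ (V2): /znj/; trying suffixes from longest down, /j/ is the first permitted one, so coda /zn/ | onset /j/.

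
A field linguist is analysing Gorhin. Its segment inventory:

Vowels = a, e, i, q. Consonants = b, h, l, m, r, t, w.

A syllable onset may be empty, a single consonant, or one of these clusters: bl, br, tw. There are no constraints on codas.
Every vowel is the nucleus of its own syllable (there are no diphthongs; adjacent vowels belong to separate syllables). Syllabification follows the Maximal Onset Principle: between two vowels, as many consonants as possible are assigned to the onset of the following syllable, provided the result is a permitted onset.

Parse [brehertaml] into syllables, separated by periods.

Vowels present: e, e, a; each is a nucleus, giving 3 syllables.
Between /e/ (V1) and /e/ (V2): /h/ → onset of the next syllable (single consonants are always licit onsets).
Between /e/ (V2) and /a/ (V3): /rt/ — longest licit onset from the right is /t/, leaving /r/ as coda.

bre.her.taml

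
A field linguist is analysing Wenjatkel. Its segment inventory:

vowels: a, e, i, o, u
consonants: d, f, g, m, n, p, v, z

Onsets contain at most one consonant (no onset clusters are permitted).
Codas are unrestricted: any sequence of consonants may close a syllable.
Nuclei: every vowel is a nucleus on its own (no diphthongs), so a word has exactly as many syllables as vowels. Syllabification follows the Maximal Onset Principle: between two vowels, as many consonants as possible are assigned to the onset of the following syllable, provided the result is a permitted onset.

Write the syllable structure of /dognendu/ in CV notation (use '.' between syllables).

CVC.CVC.CV

Nuclei (vowels): o, e, u → 3 syllables.
Between /o/ (V1) and /e/ (V2): /gn/ splits as /g/ + /n/ (/n/ is the longest suffix that is a licit onset).
Between /e/ (V2) and /u/ (V3): /nd/ — longest licit onset from the right is /d/, leaving /n/ as coda.
Putting it together: dog.nen.du.
Mapping each syllable to C/V: /dog/ → CVC, /nen/ → CVC, /du/ → CV.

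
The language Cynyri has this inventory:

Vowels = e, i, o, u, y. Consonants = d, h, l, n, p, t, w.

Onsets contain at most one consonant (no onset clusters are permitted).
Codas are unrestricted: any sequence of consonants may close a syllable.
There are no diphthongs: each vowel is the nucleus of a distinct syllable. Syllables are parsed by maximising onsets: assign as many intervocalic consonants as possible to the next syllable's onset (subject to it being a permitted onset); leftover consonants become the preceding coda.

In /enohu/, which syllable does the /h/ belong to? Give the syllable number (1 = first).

Vowels present: e, o, u; each is a nucleus, giving 3 syllables.
/e…o/ gap (V1→V2): just /n/ — single C goes to the following onset.
/o…u/ gap (V2→V3): just /h/ — single C goes to the following onset.
Syllabification: e.no.hu.
The /h/ is in the onset of syllable 3 (/hu/).

3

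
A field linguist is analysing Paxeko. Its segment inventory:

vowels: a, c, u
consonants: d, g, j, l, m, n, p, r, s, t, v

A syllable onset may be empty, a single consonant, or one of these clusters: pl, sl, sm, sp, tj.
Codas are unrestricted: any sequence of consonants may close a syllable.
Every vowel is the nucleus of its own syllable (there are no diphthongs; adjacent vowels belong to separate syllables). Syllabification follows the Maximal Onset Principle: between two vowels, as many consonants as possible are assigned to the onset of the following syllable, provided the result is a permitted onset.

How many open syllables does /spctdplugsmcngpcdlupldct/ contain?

0

Nuclei (vowels): c, u, c, c, u, c → 6 syllables.
Between /c/ (V1) and /u/ (V2): cluster /tdpl/ — the longest permitted-onset suffix is /pl/; onset = /pl/, preceding coda = /td/.
Between /u/ (V2) and /c/ (V3): /gsm/; trying suffixes from longest down, /sm/ is the first permitted one, so coda /g/ | onset /sm/.
Between /c/ (V3) and /c/ (V4): /ngp/ splits as /ng/ + /p/ (/p/ is the longest suffix that is a licit onset).
Between /c/ (V4) and /u/ (V5): /dl/; trying suffixes from longest down, /l/ is the first permitted one, so coda /d/ | onset /l/.
Between /u/ (V5) and /c/ (V6): /pld/ — longest licit onset from the right is /d/, leaving /pl/ as coda.
Putting it together: spctd.plug.smcng.pcd.lupl.dct.
Classifying each syllable: /spctd/ (closed), /plug/ (closed), /smcng/ (closed), /pcd/ (closed), /lupl/ (closed), /dct/ (closed).
Open syllables: 0.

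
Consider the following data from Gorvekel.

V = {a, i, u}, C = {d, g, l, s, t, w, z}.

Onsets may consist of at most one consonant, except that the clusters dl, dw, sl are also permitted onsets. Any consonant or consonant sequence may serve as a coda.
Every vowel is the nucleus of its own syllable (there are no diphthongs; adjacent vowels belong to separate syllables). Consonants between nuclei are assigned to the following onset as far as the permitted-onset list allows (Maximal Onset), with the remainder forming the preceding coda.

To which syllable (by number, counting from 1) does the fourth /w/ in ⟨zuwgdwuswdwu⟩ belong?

3

Nuclei (vowels): u, u, u → 3 syllables.
Between /u/ (V1) and /u/ (V2): /wgdw/; trying suffixes from longest down, /dw/ is the first permitted one, so coda /wg/ | onset /dw/.
Between /u/ (V2) and /u/ (V3): /swdw/ splits as /sw/ + /dw/ (/dw/ is the longest suffix that is a licit onset).
So the parse is zuwg.dwusw.dwu.
The fourth /w/ is in the onset of syllable 3 (/dwu/).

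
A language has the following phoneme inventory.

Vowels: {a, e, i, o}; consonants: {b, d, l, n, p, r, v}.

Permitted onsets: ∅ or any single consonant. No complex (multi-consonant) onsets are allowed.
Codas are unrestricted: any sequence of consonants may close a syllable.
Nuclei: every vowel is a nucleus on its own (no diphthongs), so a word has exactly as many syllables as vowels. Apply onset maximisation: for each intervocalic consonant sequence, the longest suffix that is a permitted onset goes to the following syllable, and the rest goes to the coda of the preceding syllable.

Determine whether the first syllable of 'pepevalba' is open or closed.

open

Nuclei (vowels): e, e, a, a → 4 syllables.
V1 /e/ – V2 /e/: just /p/ — single C goes to the following onset.
V2 /e/ – V3 /a/: /v/ is a single consonant, so it becomes the next onset.
V3 /a/ – V4 /a/: /lb/ splits as /l/ + /b/ (/b/ is the longest suffix that is a licit onset).
So the parse is pe.pe.val.ba.
Syllable 1 is /pe/; it ends in its nucleus with no coda, so it is open.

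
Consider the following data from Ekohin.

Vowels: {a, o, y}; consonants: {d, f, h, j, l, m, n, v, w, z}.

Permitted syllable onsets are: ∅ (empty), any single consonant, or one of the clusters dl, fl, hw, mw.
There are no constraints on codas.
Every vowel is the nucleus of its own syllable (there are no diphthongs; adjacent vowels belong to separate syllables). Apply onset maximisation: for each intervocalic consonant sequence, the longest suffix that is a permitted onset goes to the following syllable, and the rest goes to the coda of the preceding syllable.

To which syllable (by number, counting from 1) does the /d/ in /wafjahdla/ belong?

Nuclei (vowels): a, a, a → 3 syllables.
Between /a/ (V1) and /a/ (V2): /fj/; trying suffixes from longest down, /j/ is the first permitted one, so coda /f/ | onset /j/.
Between /a/ (V2) and /a/ (V3): /hdl/ — longest licit onset from the right is /dl/, leaving /h/ as coda.
Result: waf.jah.dla.
The /d/ is in the onset of syllable 3 (/dla/).

3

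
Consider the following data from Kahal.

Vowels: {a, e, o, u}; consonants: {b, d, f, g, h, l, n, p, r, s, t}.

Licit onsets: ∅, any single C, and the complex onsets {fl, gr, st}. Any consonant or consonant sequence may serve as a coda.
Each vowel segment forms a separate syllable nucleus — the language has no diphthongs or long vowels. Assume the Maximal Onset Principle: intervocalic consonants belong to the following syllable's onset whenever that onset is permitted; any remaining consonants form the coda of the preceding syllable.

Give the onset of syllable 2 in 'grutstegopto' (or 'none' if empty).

st

Vowels present: u, e, o, o; each is a nucleus, giving 4 syllables.
Between /u/ (V1) and /e/ (V2): cluster /tst/ — the longest permitted-onset suffix is /st/; onset = /st/, preceding coda = /t/.
Between /e/ (V2) and /o/ (V3): /g/ is a single consonant, so it becomes the next onset.
Between /o/ (V3) and /o/ (V4): /pt/ splits as /p/ + /t/ (/t/ is the longest suffix that is a licit onset).
Putting it together: grut.ste.gop.to.
Syllable 2 is /ste/: onset /st/, nucleus /e/, coda ∅.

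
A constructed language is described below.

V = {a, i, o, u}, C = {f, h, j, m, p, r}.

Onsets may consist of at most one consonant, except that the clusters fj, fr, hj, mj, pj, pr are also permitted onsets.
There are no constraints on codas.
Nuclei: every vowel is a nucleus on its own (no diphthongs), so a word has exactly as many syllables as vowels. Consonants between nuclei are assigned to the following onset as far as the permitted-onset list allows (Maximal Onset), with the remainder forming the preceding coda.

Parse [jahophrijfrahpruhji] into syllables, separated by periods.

ja.hoph.rij.frah.pru.hji

Vowels present: a, o, i, a, u, i; each is a nucleus, giving 6 syllables.
Between /a/ (V1) and /o/ (V2): /h/ → onset of the next syllable (single consonants are always licit onsets).
Between /o/ (V2) and /i/ (V3): /phr/ — longest licit onset from the right is /r/, leaving /ph/ as coda.
Between /i/ (V3) and /a/ (V4): /jfr/ — longest licit onset from the right is /fr/, leaving /j/ as coda.
Between /a/ (V4) and /u/ (V5): cluster /hpr/ — the longest permitted-onset suffix is /pr/; onset = /pr/, preceding coda = /h/.
Between /u/ (V5) and /i/ (V6): /hj/ is a licit onset in full, so it all attaches to the next syllable.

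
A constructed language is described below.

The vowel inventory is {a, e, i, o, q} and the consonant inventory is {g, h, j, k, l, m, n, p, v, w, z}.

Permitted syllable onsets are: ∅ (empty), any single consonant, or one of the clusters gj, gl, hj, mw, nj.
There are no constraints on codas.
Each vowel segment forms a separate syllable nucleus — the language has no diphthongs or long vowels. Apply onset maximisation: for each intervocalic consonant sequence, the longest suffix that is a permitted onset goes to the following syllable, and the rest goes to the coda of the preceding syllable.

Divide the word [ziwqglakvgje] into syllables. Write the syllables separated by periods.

Nuclei (vowels): i, q, a, e → 4 syllables.
Between /i/ (V1) and /q/ (V2): /w/ → onset of the next syllable (single consonants are always licit onsets).
Between /q/ (V2) and /a/ (V3): cluster /gl/ — /gl/ is itself a permitted onset, so the whole cluster goes right; preceding coda = ∅.
Between /a/ (V3) and /e/ (V4): /kvgj/ — longest licit onset from the right is /gj/, leaving /kv/ as coda.

zi.wq.glakv.gje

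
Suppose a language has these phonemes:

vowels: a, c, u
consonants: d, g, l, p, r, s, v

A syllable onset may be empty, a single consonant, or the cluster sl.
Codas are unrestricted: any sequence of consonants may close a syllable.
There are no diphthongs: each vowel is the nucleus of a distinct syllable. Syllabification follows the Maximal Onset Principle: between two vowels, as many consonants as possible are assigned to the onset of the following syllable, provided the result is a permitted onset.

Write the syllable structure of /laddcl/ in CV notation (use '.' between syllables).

CVC.CVC

The vowels are a, c — 2 nuclei, so 2 syllables.
σ1/σ2 boundary: /dd/; trying suffixes from longest down, /d/ is the first permitted one, so coda /d/ | onset /d/.
Putting it together: lad.dcl.
Mapping each syllable to C/V: /lad/ → CVC, /dcl/ → CVC.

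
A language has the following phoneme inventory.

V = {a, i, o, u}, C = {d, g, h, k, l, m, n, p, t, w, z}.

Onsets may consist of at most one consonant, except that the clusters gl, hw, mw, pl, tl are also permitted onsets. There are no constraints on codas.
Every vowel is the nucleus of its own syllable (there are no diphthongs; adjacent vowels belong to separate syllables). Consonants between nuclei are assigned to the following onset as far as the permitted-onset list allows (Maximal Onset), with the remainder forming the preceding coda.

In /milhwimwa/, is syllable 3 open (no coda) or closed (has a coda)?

The vowels are i, i, a — 3 nuclei, so 3 syllables.
σ1/σ2 boundary: /lhw/; trying suffixes from longest down, /hw/ is the first permitted one, so coda /l/ | onset /hw/.
σ2/σ3 boundary: /mw/ — entire cluster is a permitted onset → onset /mw/, coda ∅.
Result: mil.hwi.mwa.
Syllable 3 is /mwa/; it ends in its nucleus with no coda, so it is open.

open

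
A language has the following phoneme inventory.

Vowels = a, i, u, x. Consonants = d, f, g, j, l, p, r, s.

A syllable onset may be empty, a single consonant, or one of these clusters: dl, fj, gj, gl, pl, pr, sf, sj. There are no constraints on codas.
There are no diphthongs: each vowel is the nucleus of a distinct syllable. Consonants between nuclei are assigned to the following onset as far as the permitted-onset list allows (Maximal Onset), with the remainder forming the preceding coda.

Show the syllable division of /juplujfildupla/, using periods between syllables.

ju.pluj.fil.du.pla

The vowels are u, u, i, u, a — 5 nuclei, so 5 syllables.
V1 /u/ – V2 /u/: /pl/ is a licit onset in full, so it all attaches to the next syllable.
V2 /u/ – V3 /i/: /jf/ — longest licit onset from the right is /f/, leaving /j/ as coda.
V3 /i/ – V4 /u/: /ld/ splits as /l/ + /d/ (/d/ is the longest suffix that is a licit onset).
V4 /u/ – V5 /a/: /pl/ — entire cluster is a permitted onset → onset /pl/, coda ∅.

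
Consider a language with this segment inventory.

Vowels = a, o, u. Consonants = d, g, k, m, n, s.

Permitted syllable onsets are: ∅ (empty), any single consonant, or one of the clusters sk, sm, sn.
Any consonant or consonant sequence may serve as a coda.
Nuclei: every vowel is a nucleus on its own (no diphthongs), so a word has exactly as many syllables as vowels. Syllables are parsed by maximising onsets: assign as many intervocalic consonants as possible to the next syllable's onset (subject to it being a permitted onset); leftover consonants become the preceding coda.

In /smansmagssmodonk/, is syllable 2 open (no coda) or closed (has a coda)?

Nuclei (vowels): a, a, o, o → 4 syllables.
σ1/σ2 boundary: /nsm/ splits as /n/ + /sm/ (/sm/ is the longest suffix that is a licit onset).
σ2/σ3 boundary: /gssm/ splits as /gs/ + /sm/ (/sm/ is the longest suffix that is a licit onset).
σ3/σ4 boundary: just /d/ — single C goes to the following onset.
Putting it together: sman.smags.smo.donk.
Syllable 2 is /smags/ with coda /gs/, so it is closed.

closed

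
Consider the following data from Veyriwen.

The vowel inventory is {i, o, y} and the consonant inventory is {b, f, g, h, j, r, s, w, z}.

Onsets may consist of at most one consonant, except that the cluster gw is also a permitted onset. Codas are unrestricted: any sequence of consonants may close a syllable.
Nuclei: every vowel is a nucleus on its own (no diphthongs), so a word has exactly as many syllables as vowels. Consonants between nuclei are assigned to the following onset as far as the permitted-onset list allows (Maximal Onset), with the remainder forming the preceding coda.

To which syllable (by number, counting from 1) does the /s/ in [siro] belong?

Vowels present: i, o; each is a nucleus, giving 2 syllables.
V1 /i/ – V2 /o/: /r/ is a single consonant, so it becomes the next onset.
Putting it together: si.ro.
The /s/ is in the onset of syllable 1 (/si/).

1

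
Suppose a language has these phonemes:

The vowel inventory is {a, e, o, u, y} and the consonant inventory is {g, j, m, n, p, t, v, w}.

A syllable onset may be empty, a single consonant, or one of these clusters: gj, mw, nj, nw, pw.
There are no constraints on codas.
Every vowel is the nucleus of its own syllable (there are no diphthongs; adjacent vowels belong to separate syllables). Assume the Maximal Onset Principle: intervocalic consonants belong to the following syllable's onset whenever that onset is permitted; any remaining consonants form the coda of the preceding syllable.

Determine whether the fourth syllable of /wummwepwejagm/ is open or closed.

closed

The vowels are u, e, e, a — 4 nuclei, so 4 syllables.
/u…e/ gap (V1→V2): /mmw/ — longest licit onset from the right is /mw/, leaving /m/ as coda.
/e…e/ gap (V2→V3): /pw/ is a licit onset in full, so it all attaches to the next syllable.
/e…a/ gap (V3→V4): /j/ is a single consonant, so it becomes the next onset.
So the parse is wum.mwe.pwe.jagm.
Syllable 4 is /jagm/ with coda /gm/, so it is closed.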